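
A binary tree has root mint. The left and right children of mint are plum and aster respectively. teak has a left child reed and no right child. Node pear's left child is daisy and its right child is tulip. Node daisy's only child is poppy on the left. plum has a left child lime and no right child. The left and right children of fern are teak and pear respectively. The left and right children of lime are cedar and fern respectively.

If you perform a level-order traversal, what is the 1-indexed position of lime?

4

Level-order visits nodes level by level from the root, left to right within each level.
Level 0: mint
Level 1: plum, aster
Level 2: lime
Level 3: cedar, fern
Level 4: teak, pear
Level 5: reed, daisy, tulip
Level 6: poppy
Full level-order sequence: mint, plum, aster, lime, cedar, fern, teak, pear, reed, daisy, tulip, poppy.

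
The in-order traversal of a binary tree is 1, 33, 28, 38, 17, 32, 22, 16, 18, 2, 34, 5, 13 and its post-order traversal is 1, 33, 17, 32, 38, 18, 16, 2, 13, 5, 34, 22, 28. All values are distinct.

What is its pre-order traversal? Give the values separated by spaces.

The last element of post-order is the root; it splits in-order into left and right subtrees.
Root 28: left subtree has 2 nodes {1, 33}, right has 10 {38, 17, 32, 22, 16, 18, 2, 34, 5, 13}.
  Root 33: left subtree has 1 node {1}, right has 0 { }.
  Root 22: left subtree has 3 nodes {38, 17, 32}, right has 6 {16, 18, 2, 34, 5, 13}.
    Root 38: left subtree has 0 nodes { }, right has 2 {17, 32}.
      Root 32: left subtree has 1 node {17}, right has 0 { }.
    Root 34: left subtree has 3 nodes {16, 18, 2}, right has 2 {5, 13}.
      Root 2: left subtree has 2 nodes {16, 18}, right has 0 { }.
        Root 16: left subtree has 0 nodes { }, right has 1 {18}.
      Root 5: left subtree has 0 nodes { }, right has 1 {13}.

28 33 1 22 38 32 17 34 2 16 18 5 13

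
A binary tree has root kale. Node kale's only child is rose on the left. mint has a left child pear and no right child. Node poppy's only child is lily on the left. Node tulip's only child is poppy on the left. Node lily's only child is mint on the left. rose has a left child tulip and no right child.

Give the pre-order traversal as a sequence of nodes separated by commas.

kale, rose, tulip, poppy, lily, mint, pear

Pre-order visits the node, then its left subtree, then its right subtree.
Visit kale.
At kale: go left to rose.
  Visit rose.
  At rose: go left to tulip.
    Visit tulip.
    At tulip: go left to poppy.
      Visit poppy.
      At poppy: go left to lily.
        Visit lily.
        At lily: go left to mint.
          Visit mint.
          At mint: go left to pear.
            pear is a leaf — visit pear.
          At mint: no right child.
        At lily: no right child.
      At poppy: no right child.
    At tulip: no right child.
  At rose: no right child.
At kale: no right child.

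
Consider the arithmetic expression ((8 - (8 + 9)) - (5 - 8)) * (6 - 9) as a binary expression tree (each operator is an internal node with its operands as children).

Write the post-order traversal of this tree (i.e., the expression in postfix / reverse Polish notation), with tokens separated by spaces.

8 8 9 + - 5 8 - - 6 9 - *

Post-order on an expression tree gives postfix notation: for each operator, emit left operand, right operand, then the operator.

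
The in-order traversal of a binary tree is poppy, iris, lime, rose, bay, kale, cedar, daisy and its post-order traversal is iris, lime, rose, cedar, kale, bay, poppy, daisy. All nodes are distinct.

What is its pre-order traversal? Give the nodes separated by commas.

The last element of post-order is the root; it splits in-order into left and right subtrees.
Root daisy: left subtree has 7 nodes {poppy, iris, lime, rose, bay, kale, cedar}, right has 0 { }.
  Root poppy: left subtree has 0 nodes { }, right has 6 {iris, lime, rose, bay, kale, cedar}.
    Root bay: left subtree has 3 nodes {iris, lime, rose}, right has 2 {kale, cedar}.
      Root rose: left subtree has 2 nodes {iris, lime}, right has 0 { }.
        Root lime: left subtree has 1 node {iris}, right has 0 { }.
      Root kale: left subtree has 0 nodes { }, right has 1 {cedar}.

daisy, poppy, bay, rose, lime, iris, kale, cedar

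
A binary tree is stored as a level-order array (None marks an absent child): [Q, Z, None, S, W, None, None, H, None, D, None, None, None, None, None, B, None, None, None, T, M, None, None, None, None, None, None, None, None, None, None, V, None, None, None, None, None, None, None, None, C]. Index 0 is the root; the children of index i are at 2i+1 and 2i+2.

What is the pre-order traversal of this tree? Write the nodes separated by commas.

Q, Z, S, H, B, V, W, D, T, C, M

Pre-order visits the node, then its left subtree, then its right subtree.
Visit Q.
At Q: go left to Z.
  Visit Z.
  At Z: go left to S.
    Visit S.
    At S: go left to H.
      Visit H.
      At H: go left to B.
        Visit B.
        At B: go left to V.
          V is a leaf — visit V.
        At B: no right child.
      At H: no right child.
    At S: no right child.
  At Z: go right to W.
    Visit W.
    At W: go left to D.
      Visit D.
      At D: go left to T.
        Visit T.
        At T: no left child.
        At T: go right to C.
          C is a leaf — visit C.
      At D: go right to M.
        M is a leaf — visit M.
    At W: no right child.
At Q: no right child.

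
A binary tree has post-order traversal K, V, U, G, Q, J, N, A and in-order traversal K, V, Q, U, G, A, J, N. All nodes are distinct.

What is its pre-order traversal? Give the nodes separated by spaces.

A Q V K G U N J

The last element of post-order is the root; it splits in-order into left and right subtrees.
Root A: left subtree has 5 nodes {K, V, Q, U, G}, right has 2 {J, N}.
  Root Q: left subtree has 2 nodes {K, V}, right has 2 {U, G}.
    Root V: left subtree has 1 node {K}, right has 0 { }.
    Root G: left subtree has 1 node {U}, right has 0 { }.
  Root N: left subtree has 1 node {J}, right has 0 { }.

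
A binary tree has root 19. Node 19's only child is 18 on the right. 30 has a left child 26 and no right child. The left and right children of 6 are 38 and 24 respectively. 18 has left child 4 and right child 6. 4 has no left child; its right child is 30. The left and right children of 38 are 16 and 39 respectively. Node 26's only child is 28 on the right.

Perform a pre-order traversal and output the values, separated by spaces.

19 18 4 30 26 28 6 38 16 39 24

Pre-order visits the node, then its left subtree, then its right subtree.
Visit 19.
At 19: no left child.
At 19: go right to 18.
  Visit 18.
  At 18: go left to 4.
    Visit 4.
    At 4: no left child.
    At 4: go right to 30.
      Visit 30.
      At 30: go left to 26.
        Visit 26.
        At 26: no left child.
        At 26: go right to 28.
          28 is a leaf — visit 28.
      At 30: no right child.
  At 18: go right to 6.
    Visit 6.
    At 6: go left to 38.
      Visit 38.
      At 38: go left to 16.
        16 is a leaf — visit 16.
      At 38: go right to 39.
        39 is a leaf — visit 39.
    At 6: go right to 24.
      24 is a leaf — visit 24.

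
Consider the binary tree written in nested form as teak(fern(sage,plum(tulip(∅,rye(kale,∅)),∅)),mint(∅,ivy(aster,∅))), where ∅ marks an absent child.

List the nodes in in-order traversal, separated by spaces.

In-order visits the left subtree, then the node, then the right subtree.
At teak: go left to fern.
  At fern: go left to sage.
    sage is a leaf — visit sage.
  Visit fern.
  At fern: go right to plum.
    At plum: go left to tulip.
      At tulip: no left child.
      Visit tulip.
      At tulip: go right to rye.
        At rye: go left to kale.
          kale is a leaf — visit kale.
        Visit rye.
        At rye: no right child.
    Visit plum.
    At plum: no right child.
Visit teak.
At teak: go right to mint.
  At mint: no left child.
  Visit mint.
  At mint: go right to ivy.
    At ivy: go left to aster.
      aster is a leaf — visit aster.
    Visit ivy.
    At ivy: no right child.

sage fern tulip kale rye plum teak mint aster ivy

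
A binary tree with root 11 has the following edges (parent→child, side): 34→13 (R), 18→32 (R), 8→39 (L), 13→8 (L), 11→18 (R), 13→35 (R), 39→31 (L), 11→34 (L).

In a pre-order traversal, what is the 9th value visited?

Pre-order visits the node, then its left subtree, then its right subtree.
Visit 11.
At 11: go left to 34.
  Visit 34.
  At 34: no left child.
  At 34: go right to 13.
    Visit 13.
    At 13: go left to 8.
      Visit 8.
      At 8: go left to 39.
        Visit 39.
        At 39: go left to 31.
          31 is a leaf — visit 31.
        At 39: no right child.
      At 8: no right child.
    At 13: go right to 35.
      35 is a leaf — visit 35.
At 11: go right to 18.
  Visit 18.
  At 18: no left child.
  At 18: go right to 32.
    32 is a leaf — visit 32.
Full pre-order sequence: 11, 34, 13, 8, 39, 31, 35, 18, 32.

32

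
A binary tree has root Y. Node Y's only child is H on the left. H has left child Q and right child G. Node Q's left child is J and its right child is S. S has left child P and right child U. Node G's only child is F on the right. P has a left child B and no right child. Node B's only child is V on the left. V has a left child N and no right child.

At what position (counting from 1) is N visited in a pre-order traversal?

9

Pre-order visits the node, then its left subtree, then its right subtree.
Visit Y.
At Y: go left to H.
  Visit H.
  At H: go left to Q.
    Visit Q.
    At Q: go left to J.
      J is a leaf — visit J.
    At Q: go right to S.
      Visit S.
      At S: go left to P.
        Visit P.
        At P: go left to B.
          Visit B.
          At B: go left to V.
            Visit V.
            At V: go left to N.
              N is a leaf — visit N.
            At V: no right child.
          At B: no right child.
        At P: no right child.
      At S: go right to U.
        U is a leaf — visit U.
  At H: go right to G.
    Visit G.
    At G: no left child.
    At G: go right to F.
      F is a leaf — visit F.
At Y: no right child.
Full pre-order sequence: Y, H, Q, J, S, P, B, V, N, U, G, F.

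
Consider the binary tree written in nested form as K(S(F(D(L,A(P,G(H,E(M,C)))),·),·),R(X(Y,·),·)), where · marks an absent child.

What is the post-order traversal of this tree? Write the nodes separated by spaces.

L P H M C E G A D F S Y X R K

Post-order visits the left subtree, then the right subtree, then the node.
At K: go left to S.
  At S: go left to F.
    At F: go left to D.
      At D: go left to L.
        L is a leaf — visit L.
      At D: go right to A.
        At A: go left to P.
          P is a leaf — visit P.
        At A: go right to G.
          At G: go left to H.
            H is a leaf — visit H.
          At G: go right to E.
            At E: go left to M.
              M is a leaf — visit M.
            At E: go right to C.
              C is a leaf — visit C.
            Visit E.
          Visit G.
        Visit A.
      Visit D.
    At F: no right child.
    Visit F.
  At S: no right child.
  Visit S.
At K: go right to R.
  At R: go left to X.
    At X: go left to Y.
      Y is a leaf — visit Y.
    At X: no right child.
    Visit X.
  At R: no right child.
  Visit R.
Visit K.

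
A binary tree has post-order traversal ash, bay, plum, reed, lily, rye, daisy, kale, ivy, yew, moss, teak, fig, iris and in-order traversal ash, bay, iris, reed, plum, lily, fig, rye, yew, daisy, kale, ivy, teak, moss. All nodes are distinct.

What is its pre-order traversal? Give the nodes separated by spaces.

The last element of post-order is the root; it splits in-order into left and right subtrees.
Root iris: left subtree has 2 nodes {ash, bay}, right has 11 {reed, plum, lily, fig, rye, yew, daisy, kale, ivy, teak, moss}.
  Root bay: left subtree has 1 node {ash}, right has 0 { }.
  Root fig: left subtree has 3 nodes {reed, plum, lily}, right has 7 {rye, yew, daisy, kale, ivy, teak, moss}.
    Root lily: left subtree has 2 nodes {reed, plum}, right has 0 { }.
      Root reed: left subtree has 0 nodes { }, right has 1 {plum}.
    Root teak: left subtree has 5 nodes {rye, yew, daisy, kale, ivy}, right has 1 {moss}.
      Root yew: left subtree has 1 node {rye}, right has 3 {daisy, kale, ivy}.
        Root ivy: left subtree has 2 nodes {daisy, kale}, right has 0 { }.
          Root kale: left subtree has 1 node {daisy}, right has 0 { }.

iris bay ash fig lily reed plum teak yew rye ivy kale daisy moss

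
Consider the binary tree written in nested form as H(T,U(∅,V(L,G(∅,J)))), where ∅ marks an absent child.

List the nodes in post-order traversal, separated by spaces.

T L J G V U H

Post-order visits the left subtree, then the right subtree, then the node.
At H: go left to T.
  T is a leaf — visit T.
At H: go right to U.
  At U: no left child.
  At U: go right to V.
    At V: go left to L.
      L is a leaf — visit L.
    At V: go right to G.
      At G: no left child.
      At G: go right to J.
        J is a leaf — visit J.
      Visit G.
    Visit V.
  Visit U.
Visit H.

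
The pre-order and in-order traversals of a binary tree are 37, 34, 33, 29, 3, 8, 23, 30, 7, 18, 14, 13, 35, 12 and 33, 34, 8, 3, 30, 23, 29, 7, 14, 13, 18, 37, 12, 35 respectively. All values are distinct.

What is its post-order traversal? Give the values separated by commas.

The first element of pre-order is the root; it splits in-order into left and right subtrees.
Root 37: left subtree has 11 nodes {33, 34, 8, 3, 30, 23, 29, 7, 14, 13, 18}, right has 2 {12, 35}.
  Root 34: left subtree has 1 node {33}, right has 9 {8, 3, 30, 23, 29, 7, 14, 13, 18}.
    Root 29: left subtree has 4 nodes {8, 3, 30, 23}, right has 4 {7, 14, 13, 18}.
      Root 3: left subtree has 1 node {8}, right has 2 {30, 23}.
        Root 23: left subtree has 1 node {30}, right has 0 { }.
      Root 7: left subtree has 0 nodes { }, right has 3 {14, 13, 18}.
        Root 18: left subtree has 2 nodes {14, 13}, right has 0 { }.
          Root 14: left subtree has 0 nodes { }, right has 1 {13}.
  Root 35: left subtree has 1 node {12}, right has 0 { }.

33, 8, 30, 23, 3, 13, 14, 18, 7, 29, 34, 12, 35, 37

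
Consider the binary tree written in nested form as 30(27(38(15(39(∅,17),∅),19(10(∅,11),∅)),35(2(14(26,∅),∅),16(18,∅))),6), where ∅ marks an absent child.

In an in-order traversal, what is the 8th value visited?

In-order visits the left subtree, then the node, then the right subtree.
At 30: go left to 27.
  At 27: go left to 38.
    At 38: go left to 15.
      At 15: go left to 39.
        At 39: no left child.
        Visit 39.
        At 39: go right to 17.
          17 is a leaf — visit 17.
      Visit 15.
      At 15: no right child.
    Visit 38.
    At 38: go right to 19.
      At 19: go left to 10.
        At 10: no left child.
        Visit 10.
        At 10: go right to 11.
          11 is a leaf — visit 11.
      Visit 19.
      At 19: no right child.
  Visit 27.
  At 27: go right to 35.
    At 35: go left to 2.
      At 2: go left to 14.
        At 14: go left to 26.
          26 is a leaf — visit 26.
        Visit 14.
        At 14: no right child.
      Visit 2.
      At 2: no right child.
    Visit 35.
    At 35: go right to 16.
      At 16: go left to 18.
        18 is a leaf — visit 18.
      Visit 16.
      At 16: no right child.
Visit 30.
At 30: go right to 6.
  6 is a leaf — visit 6.
Full in-order sequence: 39, 17, 15, 38, 10, 11, 19, 27, 26, 14, 2, 35, 18, 16, 30, 6.

27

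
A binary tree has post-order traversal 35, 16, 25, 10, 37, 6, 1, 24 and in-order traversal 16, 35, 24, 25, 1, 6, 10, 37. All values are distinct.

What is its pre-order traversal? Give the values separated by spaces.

The last element of post-order is the root; it splits in-order into left and right subtrees.
Root 24: left subtree has 2 nodes {16, 35}, right has 5 {25, 1, 6, 10, 37}.
  Root 16: left subtree has 0 nodes { }, right has 1 {35}.
  Root 1: left subtree has 1 node {25}, right has 3 {6, 10, 37}.
    Root 6: left subtree has 0 nodes { }, right has 2 {10, 37}.
      Root 37: left subtree has 1 node {10}, right has 0 { }.

24 16 35 1 25 6 37 10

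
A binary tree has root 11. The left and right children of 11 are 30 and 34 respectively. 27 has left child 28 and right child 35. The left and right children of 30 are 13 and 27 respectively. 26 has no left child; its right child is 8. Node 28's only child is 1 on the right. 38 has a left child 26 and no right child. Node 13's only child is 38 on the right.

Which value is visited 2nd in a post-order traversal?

Post-order visits the left subtree, then the right subtree, then the node.
At 11: go left to 30.
  At 30: go left to 13.
    At 13: no left child.
    At 13: go right to 38.
      At 38: go left to 26.
        At 26: no left child.
        At 26: go right to 8.
          8 is a leaf — visit 8.
        Visit 26.
      At 38: no right child.
      Visit 38.
    Visit 13.
  At 30: go right to 27.
    At 27: go left to 28.
      At 28: no left child.
      At 28: go right to 1.
        1 is a leaf — visit 1.
      Visit 28.
    At 27: go right to 35.
      35 is a leaf — visit 35.
    Visit 27.
  Visit 30.
At 11: go right to 34.
  34 is a leaf — visit 34.
Visit 11.
Full post-order sequence: 8, 26, 38, 13, 1, 28, 35, 27, 30, 34, 11.

26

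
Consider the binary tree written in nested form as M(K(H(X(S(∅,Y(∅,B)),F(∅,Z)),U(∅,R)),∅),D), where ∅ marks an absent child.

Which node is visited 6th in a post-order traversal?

Post-order visits the left subtree, then the right subtree, then the node.
At M: go left to K.
  At K: go left to H.
    At H: go left to X.
      At X: go left to S.
        At S: no left child.
        At S: go right to Y.
          At Y: no left child.
          At Y: go right to B.
            B is a leaf — visit B.
          Visit Y.
        Visit S.
      At X: go right to F.
        At F: no left child.
        At F: go right to Z.
          Z is a leaf — visit Z.
        Visit F.
      Visit X.
    At H: go right to U.
      At U: no left child.
      At U: go right to R.
        R is a leaf — visit R.
      Visit U.
    Visit H.
  At K: no right child.
  Visit K.
At M: go right to D.
  D is a leaf — visit D.
Visit M.
Full post-order sequence: B, Y, S, Z, F, X, R, U, H, K, D, M.

X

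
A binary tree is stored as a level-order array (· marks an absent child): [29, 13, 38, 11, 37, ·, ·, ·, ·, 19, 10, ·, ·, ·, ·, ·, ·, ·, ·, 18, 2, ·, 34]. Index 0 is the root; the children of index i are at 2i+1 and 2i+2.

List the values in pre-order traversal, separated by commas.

29, 13, 11, 37, 19, 18, 2, 10, 34, 38

Pre-order visits the node, then its left subtree, then its right subtree.
Visit 29.
At 29: go left to 13.
  Visit 13.
  At 13: go left to 11.
    11 is a leaf — visit 11.
  At 13: go right to 37.
    Visit 37.
    At 37: go left to 19.
      Visit 19.
      At 19: go left to 18.
        18 is a leaf — visit 18.
      At 19: go right to 2.
        2 is a leaf — visit 2.
    At 37: go right to 10.
      Visit 10.
      At 10: no left child.
      At 10: go right to 34.
        34 is a leaf — visit 34.
At 29: go right to 38.
  38 is a leaf — visit 38.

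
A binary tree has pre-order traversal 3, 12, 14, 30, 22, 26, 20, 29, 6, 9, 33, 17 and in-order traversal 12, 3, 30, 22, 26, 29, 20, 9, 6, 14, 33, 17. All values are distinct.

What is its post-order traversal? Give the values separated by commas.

12, 29, 9, 6, 20, 26, 22, 30, 17, 33, 14, 3

The first element of pre-order is the root; it splits in-order into left and right subtrees.
Root 3: left subtree has 1 node {12}, right has 10 {30, 22, 26, 29, 20, 9, 6, 14, 33, 17}.
  Root 14: left subtree has 7 nodes {30, 22, 26, 29, 20, 9, 6}, right has 2 {33, 17}.
    Root 30: left subtree has 0 nodes { }, right has 6 {22, 26, 29, 20, 9, 6}.
      Root 22: left subtree has 0 nodes { }, right has 5 {26, 29, 20, 9, 6}.
        Root 26: left subtree has 0 nodes { }, right has 4 {29, 20, 9, 6}.
          Root 20: left subtree has 1 node {29}, right has 2 {9, 6}.
            Root 6: left subtree has 1 node {9}, right has 0 { }.
    Root 33: left subtree has 0 nodes { }, right has 1 {17}.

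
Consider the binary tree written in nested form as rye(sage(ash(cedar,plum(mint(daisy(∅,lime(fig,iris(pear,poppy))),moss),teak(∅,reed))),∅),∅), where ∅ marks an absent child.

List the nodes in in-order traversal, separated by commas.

In-order visits the left subtree, then the node, then the right subtree.
At rye: go left to sage.
  At sage: go left to ash.
    At ash: go left to cedar.
      cedar is a leaf — visit cedar.
    Visit ash.
    At ash: go right to plum.
      At plum: go left to mint.
        At mint: go left to daisy.
          At daisy: no left child.
          Visit daisy.
          At daisy: go right to lime.
            At lime: go left to fig.
              fig is a leaf — visit fig.
            Visit lime.
            At lime: go right to iris.
              At iris: go left to pear.
                pear is a leaf — visit pear.
              Visit iris.
              At iris: go right to poppy.
                poppy is a leaf — visit poppy.
        Visit mint.
        At mint: go right to moss.
          moss is a leaf — visit moss.
      Visit plum.
      At plum: go right to teak.
        At teak: no left child.
        Visit teak.
        At teak: go right to reed.
          reed is a leaf — visit reed.
  Visit sage.
  At sage: no right child.
Visit rye.
At rye: no right child.

cedar, ash, daisy, fig, lime, pear, iris, poppy, mint, moss, plum, teak, reed, sage, rye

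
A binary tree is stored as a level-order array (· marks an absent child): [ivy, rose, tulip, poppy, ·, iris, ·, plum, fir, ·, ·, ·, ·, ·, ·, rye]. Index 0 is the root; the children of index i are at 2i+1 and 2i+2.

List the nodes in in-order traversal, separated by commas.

In-order visits the left subtree, then the node, then the right subtree.
At ivy: go left to rose.
  At rose: go left to poppy.
    At poppy: go left to plum.
      At plum: go left to rye.
        rye is a leaf — visit rye.
      Visit plum.
      At plum: no right child.
    Visit poppy.
    At poppy: go right to fir.
      fir is a leaf — visit fir.
  Visit rose.
  At rose: no right child.
Visit ivy.
At ivy: go right to tulip.
  At tulip: go left to iris.
    iris is a leaf — visit iris.
  Visit tulip.
  At tulip: no right child.

rye, plum, poppy, fir, rose, ivy, iris, tulip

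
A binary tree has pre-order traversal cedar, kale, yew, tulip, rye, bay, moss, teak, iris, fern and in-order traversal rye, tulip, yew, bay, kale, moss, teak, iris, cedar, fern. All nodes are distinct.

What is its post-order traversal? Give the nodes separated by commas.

rye, tulip, bay, yew, iris, teak, moss, kale, fern, cedar

The first element of pre-order is the root; it splits in-order into left and right subtrees.
Root cedar: left subtree has 8 nodes {rye, tulip, yew, bay, kale, moss, teak, iris}, right has 1 {fern}.
  Root kale: left subtree has 4 nodes {rye, tulip, yew, bay}, right has 3 {moss, teak, iris}.
    Root yew: left subtree has 2 nodes {rye, tulip}, right has 1 {bay}.
      Root tulip: left subtree has 1 node {rye}, right has 0 { }.
    Root moss: left subtree has 0 nodes { }, right has 2 {teak, iris}.
      Root teak: left subtree has 0 nodes { }, right has 1 {iris}.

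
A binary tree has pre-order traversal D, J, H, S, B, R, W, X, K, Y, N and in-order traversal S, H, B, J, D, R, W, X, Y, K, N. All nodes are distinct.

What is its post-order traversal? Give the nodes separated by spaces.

The first element of pre-order is the root; it splits in-order into left and right subtrees.
Root D: left subtree has 4 nodes {S, H, B, J}, right has 6 {R, W, X, Y, K, N}.
  Root J: left subtree has 3 nodes {S, H, B}, right has 0 { }.
    Root H: left subtree has 1 node {S}, right has 1 {B}.
  Root R: left subtree has 0 nodes { }, right has 5 {W, X, Y, K, N}.
    Root W: left subtree has 0 nodes { }, right has 4 {X, Y, K, N}.
      Root X: left subtree has 0 nodes { }, right has 3 {Y, K, N}.
        Root K: left subtree has 1 node {Y}, right has 1 {N}.

S B H J Y N K X W R D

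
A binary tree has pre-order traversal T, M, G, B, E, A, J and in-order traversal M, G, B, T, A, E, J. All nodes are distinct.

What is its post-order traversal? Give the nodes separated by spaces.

B G M A J E T

The first element of pre-order is the root; it splits in-order into left and right subtrees.
Root T: left subtree has 3 nodes {M, G, B}, right has 3 {A, E, J}.
  Root M: left subtree has 0 nodes { }, right has 2 {G, B}.
    Root G: left subtree has 0 nodes { }, right has 1 {B}.
  Root E: left subtree has 1 node {A}, right has 1 {J}.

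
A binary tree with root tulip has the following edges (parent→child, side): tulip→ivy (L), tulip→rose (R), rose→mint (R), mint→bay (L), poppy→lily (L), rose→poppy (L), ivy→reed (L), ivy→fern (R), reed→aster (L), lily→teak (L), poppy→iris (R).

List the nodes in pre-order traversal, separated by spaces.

tulip ivy reed aster fern rose poppy lily teak iris mint bay

Pre-order visits the node, then its left subtree, then its right subtree.
Visit tulip.
At tulip: go left to ivy.
  Visit ivy.
  At ivy: go left to reed.
    Visit reed.
    At reed: go left to aster.
      aster is a leaf — visit aster.
    At reed: no right child.
  At ivy: go right to fern.
    fern is a leaf — visit fern.
At tulip: go right to rose.
  Visit rose.
  At rose: go left to poppy.
    Visit poppy.
    At poppy: go left to lily.
      Visit lily.
      At lily: go left to teak.
        teak is a leaf — visit teak.
      At lily: no right child.
    At poppy: go right to iris.
      iris is a leaf — visit iris.
  At rose: go right to mint.
    Visit mint.
    At mint: go left to bay.
      bay is a leaf — visit bay.
    At mint: no right child.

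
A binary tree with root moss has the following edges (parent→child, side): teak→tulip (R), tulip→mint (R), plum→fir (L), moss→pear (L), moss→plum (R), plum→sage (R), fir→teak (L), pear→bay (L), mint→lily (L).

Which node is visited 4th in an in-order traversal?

In-order visits the left subtree, then the node, then the right subtree.
At moss: go left to pear.
  At pear: go left to bay.
    bay is a leaf — visit bay.
  Visit pear.
  At pear: no right child.
Visit moss.
At moss: go right to plum.
  At plum: go left to fir.
    At fir: go left to teak.
      At teak: no left child.
      Visit teak.
      At teak: go right to tulip.
        At tulip: no left child.
        Visit tulip.
        At tulip: go right to mint.
          At mint: go left to lily.
            lily is a leaf — visit lily.
          Visit mint.
          At mint: no right child.
    Visit fir.
    At fir: no right child.
  Visit plum.
  At plum: go right to sage.
    sage is a leaf — visit sage.
Full in-order sequence: bay, pear, moss, teak, tulip, lily, mint, fir, plum, sage.

teak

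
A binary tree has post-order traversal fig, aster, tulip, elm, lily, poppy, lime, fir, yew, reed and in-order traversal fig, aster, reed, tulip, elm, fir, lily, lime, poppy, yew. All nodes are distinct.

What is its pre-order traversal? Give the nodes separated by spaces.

reed aster fig yew fir elm tulip lime lily poppy

The last element of post-order is the root; it splits in-order into left and right subtrees.
Root reed: left subtree has 2 nodes {fig, aster}, right has 7 {tulip, elm, fir, lily, lime, poppy, yew}.
  Root aster: left subtree has 1 node {fig}, right has 0 { }.
  Root yew: left subtree has 6 nodes {tulip, elm, fir, lily, lime, poppy}, right has 0 { }.
    Root fir: left subtree has 2 nodes {tulip, elm}, right has 3 {lily, lime, poppy}.
      Root elm: left subtree has 1 node {tulip}, right has 0 { }.
      Root lime: left subtree has 1 node {lily}, right has 1 {poppy}.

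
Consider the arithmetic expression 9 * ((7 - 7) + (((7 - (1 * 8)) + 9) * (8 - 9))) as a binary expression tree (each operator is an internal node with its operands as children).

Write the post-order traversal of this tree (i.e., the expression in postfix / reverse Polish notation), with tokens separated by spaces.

Post-order on an expression tree gives postfix notation: for each operator, emit left operand, right operand, then the operator.

9 7 7 - 7 1 8 * - 9 + 8 9 - * + *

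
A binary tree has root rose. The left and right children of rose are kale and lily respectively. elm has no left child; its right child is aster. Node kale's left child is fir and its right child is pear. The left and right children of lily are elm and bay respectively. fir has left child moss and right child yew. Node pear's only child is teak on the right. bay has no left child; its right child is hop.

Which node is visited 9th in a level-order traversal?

Level-order visits nodes level by level from the root, left to right within each level.
Level 0: rose
Level 1: kale, lily
Level 2: fir, pear, elm, bay
Level 3: moss, yew, teak, aster, hop
Full level-order sequence: rose, kale, lily, fir, pear, elm, bay, moss, yew, teak, aster, hop.

yew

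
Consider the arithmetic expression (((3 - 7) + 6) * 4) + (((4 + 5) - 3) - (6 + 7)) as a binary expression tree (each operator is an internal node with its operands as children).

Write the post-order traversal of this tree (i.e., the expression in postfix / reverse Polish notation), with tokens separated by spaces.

3 7 - 6 + 4 * 4 5 + 3 - 6 7 + - +

Post-order on an expression tree gives postfix notation: for each operator, emit left operand, right operand, then the operator.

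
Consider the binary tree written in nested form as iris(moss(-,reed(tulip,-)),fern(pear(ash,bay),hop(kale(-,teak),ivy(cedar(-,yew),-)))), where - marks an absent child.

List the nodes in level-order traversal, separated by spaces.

iris moss fern reed pear hop tulip ash bay kale ivy teak cedar yew

Level-order visits nodes level by level from the root, left to right within each level.
Level 0: iris
Level 1: moss, fern
Level 2: reed, pear, hop
Level 3: tulip, ash, bay, kale, ivy
Level 4: teak, cedar
Level 5: yew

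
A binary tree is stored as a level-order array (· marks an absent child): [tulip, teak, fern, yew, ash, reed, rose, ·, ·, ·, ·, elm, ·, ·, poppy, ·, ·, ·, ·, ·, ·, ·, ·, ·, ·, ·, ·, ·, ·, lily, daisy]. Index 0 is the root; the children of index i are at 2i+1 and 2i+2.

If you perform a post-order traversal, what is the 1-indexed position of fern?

10

Post-order visits the left subtree, then the right subtree, then the node.
At tulip: go left to teak.
  At teak: go left to yew.
    yew is a leaf — visit yew.
  At teak: go right to ash.
    ash is a leaf — visit ash.
  Visit teak.
At tulip: go right to fern.
  At fern: go left to reed.
    At reed: go left to elm.
      elm is a leaf — visit elm.
    At reed: no right child.
    Visit reed.
  At fern: go right to rose.
    At rose: no left child.
    At rose: go right to poppy.
      At poppy: go left to lily.
        lily is a leaf — visit lily.
      At poppy: go right to daisy.
        daisy is a leaf — visit daisy.
      Visit poppy.
    Visit rose.
  Visit fern.
Visit tulip.
Full post-order sequence: yew, ash, teak, elm, reed, lily, daisy, poppy, rose, fern, tulip.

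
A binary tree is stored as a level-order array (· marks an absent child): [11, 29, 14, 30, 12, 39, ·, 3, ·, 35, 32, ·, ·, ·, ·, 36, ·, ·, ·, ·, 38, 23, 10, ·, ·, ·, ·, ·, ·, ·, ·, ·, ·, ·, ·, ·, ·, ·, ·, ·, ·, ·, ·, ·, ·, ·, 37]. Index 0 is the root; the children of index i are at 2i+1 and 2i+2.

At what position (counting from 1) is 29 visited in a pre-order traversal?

2

Pre-order visits the node, then its left subtree, then its right subtree.
Visit 11.
At 11: go left to 29.
  Visit 29.
  At 29: go left to 30.
    Visit 30.
    At 30: go left to 3.
      Visit 3.
      At 3: go left to 36.
        36 is a leaf — visit 36.
      At 3: no right child.
    At 30: no right child.
  At 29: go right to 12.
    Visit 12.
    At 12: go left to 35.
      Visit 35.
      At 35: no left child.
      At 35: go right to 38.
        38 is a leaf — visit 38.
    At 12: go right to 32.
      Visit 32.
      At 32: go left to 23.
        23 is a leaf — visit 23.
      At 32: go right to 10.
        Visit 10.
        At 10: no left child.
        At 10: go right to 37.
          37 is a leaf — visit 37.
At 11: go right to 14.
  Visit 14.
  At 14: go left to 39.
    39 is a leaf — visit 39.
  At 14: no right child.
Full pre-order sequence: 11, 29, 30, 3, 36, 12, 35, 38, 32, 23, 10, 37, 14, 39.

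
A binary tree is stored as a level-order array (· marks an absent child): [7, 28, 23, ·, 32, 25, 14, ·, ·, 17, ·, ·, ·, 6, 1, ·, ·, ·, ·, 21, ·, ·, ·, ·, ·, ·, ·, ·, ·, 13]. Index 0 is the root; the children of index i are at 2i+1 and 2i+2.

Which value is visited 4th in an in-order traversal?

In-order visits the left subtree, then the node, then the right subtree.
At 7: go left to 28.
  At 28: no left child.
  Visit 28.
  At 28: go right to 32.
    At 32: go left to 17.
      At 17: go left to 21.
        21 is a leaf — visit 21.
      Visit 17.
      At 17: no right child.
    Visit 32.
    At 32: no right child.
Visit 7.
At 7: go right to 23.
  At 23: go left to 25.
    25 is a leaf — visit 25.
  Visit 23.
  At 23: go right to 14.
    At 14: go left to 6.
      6 is a leaf — visit 6.
    Visit 14.
    At 14: go right to 1.
      At 1: go left to 13.
        13 is a leaf — visit 13.
      Visit 1.
      At 1: no right child.
Full in-order sequence: 28, 21, 17, 32, 7, 25, 23, 6, 14, 13, 1.

32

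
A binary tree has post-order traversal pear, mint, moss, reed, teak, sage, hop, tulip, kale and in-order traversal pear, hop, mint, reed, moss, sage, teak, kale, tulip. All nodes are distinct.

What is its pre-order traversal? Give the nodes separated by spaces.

The last element of post-order is the root; it splits in-order into left and right subtrees.
Root kale: left subtree has 7 nodes {pear, hop, mint, reed, moss, sage, teak}, right has 1 {tulip}.
  Root hop: left subtree has 1 node {pear}, right has 5 {mint, reed, moss, sage, teak}.
    Root sage: left subtree has 3 nodes {mint, reed, moss}, right has 1 {teak}.
      Root reed: left subtree has 1 node {mint}, right has 1 {moss}.

kale hop pear sage reed mint moss teak tulip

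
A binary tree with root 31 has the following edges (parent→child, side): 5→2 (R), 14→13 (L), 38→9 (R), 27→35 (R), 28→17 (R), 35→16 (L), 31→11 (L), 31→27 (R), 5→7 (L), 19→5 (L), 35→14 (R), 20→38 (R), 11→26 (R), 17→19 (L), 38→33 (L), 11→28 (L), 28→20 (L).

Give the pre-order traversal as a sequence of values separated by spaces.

Pre-order visits the node, then its left subtree, then its right subtree.
Visit 31.
At 31: go left to 11.
  Visit 11.
  At 11: go left to 28.
    Visit 28.
    At 28: go left to 20.
      Visit 20.
      At 20: no left child.
      At 20: go right to 38.
        Visit 38.
        At 38: go left to 33.
          33 is a leaf — visit 33.
        At 38: go right to 9.
          9 is a leaf — visit 9.
    At 28: go right to 17.
      Visit 17.
      At 17: go left to 19.
        Visit 19.
        At 19: go left to 5.
          Visit 5.
          At 5: go left to 7.
            7 is a leaf — visit 7.
          At 5: go right to 2.
            2 is a leaf — visit 2.
        At 19: no right child.
      At 17: no right child.
  At 11: go right to 26.
    26 is a leaf — visit 26.
At 31: go right to 27.
  Visit 27.
  At 27: no left child.
  At 27: go right to 35.
    Visit 35.
    At 35: go left to 16.
      16 is a leaf — visit 16.
    At 35: go right to 14.
      Visit 14.
      At 14: go left to 13.
        13 is a leaf — visit 13.
      At 14: no right child.

31 11 28 20 38 33 9 17 19 5 7 2 26 27 35 16 14 13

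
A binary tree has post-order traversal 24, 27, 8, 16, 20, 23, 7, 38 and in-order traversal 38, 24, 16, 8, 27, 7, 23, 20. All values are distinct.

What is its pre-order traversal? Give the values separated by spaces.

38 7 16 24 8 27 23 20

The last element of post-order is the root; it splits in-order into left and right subtrees.
Root 38: left subtree has 0 nodes { }, right has 7 {24, 16, 8, 27, 7, 23, 20}.
  Root 7: left subtree has 4 nodes {24, 16, 8, 27}, right has 2 {23, 20}.
    Root 16: left subtree has 1 node {24}, right has 2 {8, 27}.
      Root 8: left subtree has 0 nodes { }, right has 1 {27}.
    Root 23: left subtree has 0 nodes { }, right has 1 {20}.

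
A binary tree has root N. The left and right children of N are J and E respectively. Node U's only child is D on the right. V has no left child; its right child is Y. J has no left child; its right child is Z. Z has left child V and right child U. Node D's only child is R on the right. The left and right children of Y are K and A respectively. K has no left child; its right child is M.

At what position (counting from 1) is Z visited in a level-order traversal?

Level-order visits nodes level by level from the root, left to right within each level.
Level 0: N
Level 1: J, E
Level 2: Z
Level 3: V, U
Level 4: Y, D
Level 5: K, A, R
Level 6: M
Full level-order sequence: N, J, E, Z, V, U, Y, D, K, A, R, M.

4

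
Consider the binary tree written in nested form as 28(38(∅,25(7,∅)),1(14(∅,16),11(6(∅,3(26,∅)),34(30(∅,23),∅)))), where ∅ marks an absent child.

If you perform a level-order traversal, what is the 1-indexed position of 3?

Level-order visits nodes level by level from the root, left to right within each level.
Level 0: 28
Level 1: 38, 1
Level 2: 25, 14, 11
Level 3: 7, 16, 6, 34
Level 4: 3, 30
Level 5: 26, 23
Full level-order sequence: 28, 38, 1, 25, 14, 11, 7, 16, 6, 34, 3, 30, 26, 23.

11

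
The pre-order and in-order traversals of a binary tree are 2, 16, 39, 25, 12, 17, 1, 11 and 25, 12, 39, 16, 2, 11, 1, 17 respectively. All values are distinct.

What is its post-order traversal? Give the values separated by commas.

The first element of pre-order is the root; it splits in-order into left and right subtrees.
Root 2: left subtree has 4 nodes {25, 12, 39, 16}, right has 3 {11, 1, 17}.
  Root 16: left subtree has 3 nodes {25, 12, 39}, right has 0 { }.
    Root 39: left subtree has 2 nodes {25, 12}, right has 0 { }.
      Root 25: left subtree has 0 nodes { }, right has 1 {12}.
  Root 17: left subtree has 2 nodes {11, 1}, right has 0 { }.
    Root 1: left subtree has 1 node {11}, right has 0 { }.

12, 25, 39, 16, 11, 1, 17, 2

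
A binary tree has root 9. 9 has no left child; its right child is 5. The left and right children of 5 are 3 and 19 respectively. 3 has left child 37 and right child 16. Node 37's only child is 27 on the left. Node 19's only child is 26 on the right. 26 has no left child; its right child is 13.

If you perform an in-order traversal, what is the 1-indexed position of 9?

1

In-order visits the left subtree, then the node, then the right subtree.
At 9: no left child.
Visit 9.
At 9: go right to 5.
  At 5: go left to 3.
    At 3: go left to 37.
      At 37: go left to 27.
        27 is a leaf — visit 27.
      Visit 37.
      At 37: no right child.
    Visit 3.
    At 3: go right to 16.
      16 is a leaf — visit 16.
  Visit 5.
  At 5: go right to 19.
    At 19: no left child.
    Visit 19.
    At 19: go right to 26.
      At 26: no left child.
      Visit 26.
      At 26: go right to 13.
        13 is a leaf — visit 13.
Full in-order sequence: 9, 27, 37, 3, 16, 5, 19, 26, 13.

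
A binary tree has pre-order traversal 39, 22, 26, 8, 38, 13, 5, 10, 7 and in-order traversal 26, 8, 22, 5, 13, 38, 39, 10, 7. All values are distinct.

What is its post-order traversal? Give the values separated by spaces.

8 26 5 13 38 22 7 10 39

The first element of pre-order is the root; it splits in-order into left and right subtrees.
Root 39: left subtree has 6 nodes {26, 8, 22, 5, 13, 38}, right has 2 {10, 7}.
  Root 22: left subtree has 2 nodes {26, 8}, right has 3 {5, 13, 38}.
    Root 26: left subtree has 0 nodes { }, right has 1 {8}.
    Root 38: left subtree has 2 nodes {5, 13}, right has 0 { }.
      Root 13: left subtree has 1 node {5}, right has 0 { }.
  Root 10: left subtree has 0 nodes { }, right has 1 {7}.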